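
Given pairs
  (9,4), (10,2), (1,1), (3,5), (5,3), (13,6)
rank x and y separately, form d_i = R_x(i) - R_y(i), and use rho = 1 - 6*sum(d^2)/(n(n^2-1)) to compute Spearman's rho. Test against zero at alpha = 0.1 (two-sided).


Step 1: Rank x and y separately (midranks; no ties here).
rank(x): 9->4, 10->5, 1->1, 3->2, 5->3, 13->6
rank(y): 4->4, 2->2, 1->1, 5->5, 3->3, 6->6
Step 2: d_i = R_x(i) - R_y(i); compute d_i^2.
  (4-4)^2=0, (5-2)^2=9, (1-1)^2=0, (2-5)^2=9, (3-3)^2=0, (6-6)^2=0
sum(d^2) = 18.
Step 3: rho = 1 - 6*18 / (6*(6^2 - 1)) = 1 - 108/210 = 0.485714.
Step 4: Under H0, t = rho * sqrt((n-2)/(1-rho^2)) = 1.1113 ~ t(4).
Step 5: Two-sided p-value from the t-distribution with 4 df = 0.328723.
Step 6: alpha = 0.1. fail to reject H0.

rho = 0.4857, p = 0.328723, fail to reject H0 at alpha = 0.1.


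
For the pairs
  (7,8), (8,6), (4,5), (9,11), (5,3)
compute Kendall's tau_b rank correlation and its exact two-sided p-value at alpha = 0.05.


Step 1: Enumerate the 10 unordered pairs (i,j) with i<j and classify each by sign(x_j-x_i) * sign(y_j-y_i).
  (1,2):dx=+1,dy=-2->D; (1,3):dx=-3,dy=-3->C; (1,4):dx=+2,dy=+3->C; (1,5):dx=-2,dy=-5->C
  (2,3):dx=-4,dy=-1->C; (2,4):dx=+1,dy=+5->C; (2,5):dx=-3,dy=-3->C; (3,4):dx=+5,dy=+6->C
  (3,5):dx=+1,dy=-2->D; (4,5):dx=-4,dy=-8->C
Step 2: C = 8, D = 2, total pairs = 10.
Step 3: tau = (C - D)/(n(n-1)/2) = (8 - 2)/10 = 0.600000.
Step 4: Exact two-sided p-value (enumerate n! = 120 permutations of y under H0): p = 0.233333.
Step 5: alpha = 0.05. fail to reject H0.

tau_b = 0.6000 (C=8, D=2), p = 0.233333, fail to reject H0.


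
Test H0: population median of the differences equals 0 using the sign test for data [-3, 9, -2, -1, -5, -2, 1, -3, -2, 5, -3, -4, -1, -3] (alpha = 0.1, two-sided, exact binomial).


Step 1: Discard zero differences. Original n = 14; n_eff = number of nonzero differences = 14.
Nonzero differences (with sign): -3, +9, -2, -1, -5, -2, +1, -3, -2, +5, -3, -4, -1, -3
Step 2: Count signs: positive = 3, negative = 11.
Step 3: Under H0: P(positive) = 0.5, so the number of positives S ~ Bin(14, 0.5).
Step 4: Two-sided exact p-value = sum of Bin(14,0.5) probabilities at or below the observed probability = 0.057373.
Step 5: alpha = 0.1. reject H0.

n_eff = 14, pos = 3, neg = 11, p = 0.057373, reject H0.


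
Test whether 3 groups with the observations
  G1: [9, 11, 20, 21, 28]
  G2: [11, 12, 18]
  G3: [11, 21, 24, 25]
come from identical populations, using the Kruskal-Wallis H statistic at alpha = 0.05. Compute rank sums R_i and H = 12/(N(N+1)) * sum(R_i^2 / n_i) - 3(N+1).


Step 1: Combine all N = 12 observations and assign midranks.
sorted (value, group, rank): (9,G1,1), (11,G1,3), (11,G2,3), (11,G3,3), (12,G2,5), (18,G2,6), (20,G1,7), (21,G1,8.5), (21,G3,8.5), (24,G3,10), (25,G3,11), (28,G1,12)
Step 2: Sum ranks within each group.
R_1 = 31.5 (n_1 = 5)
R_2 = 14 (n_2 = 3)
R_3 = 32.5 (n_3 = 4)
Step 3: H = 12/(N(N+1)) * sum(R_i^2/n_i) - 3(N+1)
     = 12/(12*13) * (31.5^2/5 + 14^2/3 + 32.5^2/4) - 3*13
     = 0.076923 * 527.846 - 39
     = 1.603526.
Step 4: Ties present; correction factor C = 1 - 30/(12^3 - 12) = 0.982517. Corrected H = 1.603526 / 0.982517 = 1.632058.
Step 5: Under H0, H ~ chi^2(2); p-value = 0.442184.
Step 6: alpha = 0.05. fail to reject H0.

H = 1.6321, df = 2, p = 0.442184, fail to reject H0.


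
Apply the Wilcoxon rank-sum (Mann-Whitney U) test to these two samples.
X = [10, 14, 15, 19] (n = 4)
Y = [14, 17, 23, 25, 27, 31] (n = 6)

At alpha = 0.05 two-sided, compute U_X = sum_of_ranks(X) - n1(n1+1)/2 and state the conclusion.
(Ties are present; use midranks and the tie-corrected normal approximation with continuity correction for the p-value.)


Step 1: Combine and sort all 10 observations; assign midranks.
sorted (value, group): (10,X), (14,X), (14,Y), (15,X), (17,Y), (19,X), (23,Y), (25,Y), (27,Y), (31,Y)
ranks: 10->1, 14->2.5, 14->2.5, 15->4, 17->5, 19->6, 23->7, 25->8, 27->9, 31->10
Step 2: Rank sum for X: R1 = 1 + 2.5 + 4 + 6 = 13.5.
Step 3: U_X = R1 - n1(n1+1)/2 = 13.5 - 4*5/2 = 13.5 - 10 = 3.5.
       U_Y = n1*n2 - U_X = 24 - 3.5 = 20.5.
Step 4: Ties are present, so use the tie-corrected normal approximation (with continuity correction) for the p-value.
Step 5: p-value = 0.087118; compare to alpha = 0.05. fail to reject H0.

U_X = 3.5, p = 0.087118, fail to reject H0 at alpha = 0.05.


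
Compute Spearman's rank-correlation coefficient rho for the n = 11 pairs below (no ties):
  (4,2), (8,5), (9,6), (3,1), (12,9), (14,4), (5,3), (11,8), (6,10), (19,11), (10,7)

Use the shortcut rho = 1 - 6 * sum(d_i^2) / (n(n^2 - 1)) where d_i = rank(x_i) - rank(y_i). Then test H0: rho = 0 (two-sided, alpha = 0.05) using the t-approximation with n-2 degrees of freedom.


Step 1: Rank x and y separately (midranks; no ties here).
rank(x): 4->2, 8->5, 9->6, 3->1, 12->9, 14->10, 5->3, 11->8, 6->4, 19->11, 10->7
rank(y): 2->2, 5->5, 6->6, 1->1, 9->9, 4->4, 3->3, 8->8, 10->10, 11->11, 7->7
Step 2: d_i = R_x(i) - R_y(i); compute d_i^2.
  (2-2)^2=0, (5-5)^2=0, (6-6)^2=0, (1-1)^2=0, (9-9)^2=0, (10-4)^2=36, (3-3)^2=0, (8-8)^2=0, (4-10)^2=36, (11-11)^2=0, (7-7)^2=0
sum(d^2) = 72.
Step 3: rho = 1 - 6*72 / (11*(11^2 - 1)) = 1 - 432/1320 = 0.672727.
Step 4: Under H0, t = rho * sqrt((n-2)/(1-rho^2)) = 2.7277 ~ t(9).
Step 5: Two-sided p-value from the t-distribution with 9 df = 0.023313.
Step 6: alpha = 0.05. reject H0.

rho = 0.6727, p = 0.023313, reject H0 at alpha = 0.05.


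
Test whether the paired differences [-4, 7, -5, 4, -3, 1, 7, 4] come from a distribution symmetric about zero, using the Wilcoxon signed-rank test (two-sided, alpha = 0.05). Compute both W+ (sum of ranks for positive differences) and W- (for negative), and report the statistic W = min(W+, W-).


Step 1: Drop any zero differences (none here) and take |d_i|.
|d| = [4, 7, 5, 4, 3, 1, 7, 4]
Step 2: Midrank |d_i| (ties get averaged ranks).
ranks: |4|->4, |7|->7.5, |5|->6, |4|->4, |3|->2, |1|->1, |7|->7.5, |4|->4
Step 3: Attach original signs; sum ranks with positive sign and with negative sign.
W+ = 7.5 + 4 + 1 + 7.5 + 4 = 24
W- = 4 + 6 + 2 = 12
(Check: W+ + W- = 36 should equal n(n+1)/2 = 36.)
Step 4: Test statistic W = min(W+, W-) = 12.
Step 5: Ties in |d|, so use the tie-corrected normal approximation.
        E[W] = n(n+1)/4 = 8*9/4 = 18.
        Tie groups: |d|=4 (t=3), |d|=7 (t=2); sum(t^3 - t) = 30.
        Var[W] = n(n+1)(2n+1)/24 - sum(t^3-t)/48 = 1224/24 - 30/48 = 50.375.
        z = (W - E[W]) / sqrt(Var[W]) = (12 - 18) / 7.0975 = -0.8454.
        Two-sided p = 2*Phi(z) = 0.397908.
Step 6: alpha = 0.05. fail to reject H0.

W+ = 24, W- = 12, W = min = 12, p = 0.397908, fail to reject H0.


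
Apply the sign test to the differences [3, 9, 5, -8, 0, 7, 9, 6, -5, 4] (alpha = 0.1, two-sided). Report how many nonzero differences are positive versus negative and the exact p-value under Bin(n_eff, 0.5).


Step 1: Discard zero differences. Original n = 10; n_eff = number of nonzero differences = 9.
Nonzero differences (with sign): +3, +9, +5, -8, +7, +9, +6, -5, +4
Step 2: Count signs: positive = 7, negative = 2.
Step 3: Under H0: P(positive) = 0.5, so the number of positives S ~ Bin(9, 0.5).
Step 4: Two-sided exact p-value = sum of Bin(9,0.5) probabilities at or below the observed probability = 0.179688.
Step 5: alpha = 0.1. fail to reject H0.

n_eff = 9, pos = 7, neg = 2, p = 0.179688, fail to reject H0.


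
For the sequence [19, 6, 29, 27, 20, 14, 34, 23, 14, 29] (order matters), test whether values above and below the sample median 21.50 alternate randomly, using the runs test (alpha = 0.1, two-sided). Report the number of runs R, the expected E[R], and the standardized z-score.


Step 1: Compute median = 21.50; label A = above, B = below.
Labels in order: BBAABBAABA  (n_A = 5, n_B = 5)
Step 2: Count runs R = 6.
Step 3: Under H0 (random ordering), E[R] = 2*n_A*n_B/(n_A+n_B) + 1 = 2*5*5/10 + 1 = 6.0000.
        Var[R] = 2*n_A*n_B*(2*n_A*n_B - n_A - n_B) / ((n_A+n_B)^2 * (n_A+n_B-1)) = 2000/900 = 2.2222.
        SD[R] = 1.4907.
Step 4: R = E[R], so z = 0 with no continuity correction.
Step 5: Two-sided p-value via normal approximation = 2*(1 - Phi(|z|)) = 1.000000.
Step 6: alpha = 0.1. fail to reject H0.

R = 6, z = 0.0000, p = 1.000000, fail to reject H0.


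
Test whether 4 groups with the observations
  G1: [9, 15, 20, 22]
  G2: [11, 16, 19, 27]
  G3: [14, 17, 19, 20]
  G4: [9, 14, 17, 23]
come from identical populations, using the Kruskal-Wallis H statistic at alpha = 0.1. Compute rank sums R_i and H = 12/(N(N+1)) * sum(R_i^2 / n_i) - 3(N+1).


Step 1: Combine all N = 16 observations and assign midranks.
sorted (value, group, rank): (9,G1,1.5), (9,G4,1.5), (11,G2,3), (14,G3,4.5), (14,G4,4.5), (15,G1,6), (16,G2,7), (17,G3,8.5), (17,G4,8.5), (19,G2,10.5), (19,G3,10.5), (20,G1,12.5), (20,G3,12.5), (22,G1,14), (23,G4,15), (27,G2,16)
Step 2: Sum ranks within each group.
R_1 = 34 (n_1 = 4)
R_2 = 36.5 (n_2 = 4)
R_3 = 36 (n_3 = 4)
R_4 = 29.5 (n_4 = 4)
Step 3: H = 12/(N(N+1)) * sum(R_i^2/n_i) - 3(N+1)
     = 12/(16*17) * (34^2/4 + 36.5^2/4 + 36^2/4 + 29.5^2/4) - 3*17
     = 0.044118 * 1163.62 - 51
     = 0.336397.
Step 4: Ties present; correction factor C = 1 - 30/(16^3 - 16) = 0.992647. Corrected H = 0.336397 / 0.992647 = 0.338889.
Step 5: Under H0, H ~ chi^2(3); p-value = 0.952556.
Step 6: alpha = 0.1. fail to reject H0.

H = 0.3389, df = 3, p = 0.952556, fail to reject H0.


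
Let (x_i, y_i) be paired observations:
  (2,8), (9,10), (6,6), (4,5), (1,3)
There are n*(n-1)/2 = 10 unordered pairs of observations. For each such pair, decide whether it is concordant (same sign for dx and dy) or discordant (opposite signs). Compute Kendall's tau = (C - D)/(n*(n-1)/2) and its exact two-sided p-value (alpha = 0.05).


Step 1: Enumerate the 10 unordered pairs (i,j) with i<j and classify each by sign(x_j-x_i) * sign(y_j-y_i).
  (1,2):dx=+7,dy=+2->C; (1,3):dx=+4,dy=-2->D; (1,4):dx=+2,dy=-3->D; (1,5):dx=-1,dy=-5->C
  (2,3):dx=-3,dy=-4->C; (2,4):dx=-5,dy=-5->C; (2,5):dx=-8,dy=-7->C; (3,4):dx=-2,dy=-1->C
  (3,5):dx=-5,dy=-3->C; (4,5):dx=-3,dy=-2->C
Step 2: C = 8, D = 2, total pairs = 10.
Step 3: tau = (C - D)/(n(n-1)/2) = (8 - 2)/10 = 0.600000.
Step 4: Exact two-sided p-value (enumerate n! = 120 permutations of y under H0): p = 0.233333.
Step 5: alpha = 0.05. fail to reject H0.

tau_b = 0.6000 (C=8, D=2), p = 0.233333, fail to reject H0.


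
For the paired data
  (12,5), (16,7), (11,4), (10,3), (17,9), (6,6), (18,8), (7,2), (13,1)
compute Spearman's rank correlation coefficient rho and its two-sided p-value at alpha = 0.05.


Step 1: Rank x and y separately (midranks; no ties here).
rank(x): 12->5, 16->7, 11->4, 10->3, 17->8, 6->1, 18->9, 7->2, 13->6
rank(y): 5->5, 7->7, 4->4, 3->3, 9->9, 6->6, 8->8, 2->2, 1->1
Step 2: d_i = R_x(i) - R_y(i); compute d_i^2.
  (5-5)^2=0, (7-7)^2=0, (4-4)^2=0, (3-3)^2=0, (8-9)^2=1, (1-6)^2=25, (9-8)^2=1, (2-2)^2=0, (6-1)^2=25
sum(d^2) = 52.
Step 3: rho = 1 - 6*52 / (9*(9^2 - 1)) = 1 - 312/720 = 0.566667.
Step 4: Under H0, t = rho * sqrt((n-2)/(1-rho^2)) = 1.8196 ~ t(7).
Step 5: Two-sided p-value from the t-distribution with 7 df = 0.111633.
Step 6: alpha = 0.05. fail to reject H0.

rho = 0.5667, p = 0.111633, fail to reject H0 at alpha = 0.05.


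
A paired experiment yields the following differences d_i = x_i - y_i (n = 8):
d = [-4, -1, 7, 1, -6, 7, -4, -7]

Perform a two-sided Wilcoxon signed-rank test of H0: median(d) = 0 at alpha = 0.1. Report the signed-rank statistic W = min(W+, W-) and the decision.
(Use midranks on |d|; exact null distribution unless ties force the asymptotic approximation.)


Step 1: Drop any zero differences (none here) and take |d_i|.
|d| = [4, 1, 7, 1, 6, 7, 4, 7]
Step 2: Midrank |d_i| (ties get averaged ranks).
ranks: |4|->3.5, |1|->1.5, |7|->7, |1|->1.5, |6|->5, |7|->7, |4|->3.5, |7|->7
Step 3: Attach original signs; sum ranks with positive sign and with negative sign.
W+ = 7 + 1.5 + 7 = 15.5
W- = 3.5 + 1.5 + 5 + 3.5 + 7 = 20.5
(Check: W+ + W- = 36 should equal n(n+1)/2 = 36.)
Step 4: Test statistic W = min(W+, W-) = 15.5.
Step 5: Ties in |d|, so use the tie-corrected normal approximation.
        E[W] = n(n+1)/4 = 8*9/4 = 18.
        Tie groups: |d|=1 (t=2), |d|=4 (t=2), |d|=7 (t=3); sum(t^3 - t) = 36.
        Var[W] = n(n+1)(2n+1)/24 - sum(t^3-t)/48 = 1224/24 - 36/48 = 50.25.
        z = (W - E[W]) / sqrt(Var[W]) = (15.5 - 18) / 7.0887 = -0.3527.
        Two-sided p = 2*Phi(z) = 0.724334.
Step 6: alpha = 0.1. fail to reject H0.

W+ = 15.5, W- = 20.5, W = min = 15.5, p = 0.724334, fail to reject H0.


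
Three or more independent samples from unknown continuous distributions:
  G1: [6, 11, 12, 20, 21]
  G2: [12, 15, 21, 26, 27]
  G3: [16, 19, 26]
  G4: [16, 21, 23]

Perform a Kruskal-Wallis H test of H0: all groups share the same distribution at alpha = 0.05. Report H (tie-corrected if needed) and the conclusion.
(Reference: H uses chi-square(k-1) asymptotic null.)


Step 1: Combine all N = 16 observations and assign midranks.
sorted (value, group, rank): (6,G1,1), (11,G1,2), (12,G1,3.5), (12,G2,3.5), (15,G2,5), (16,G3,6.5), (16,G4,6.5), (19,G3,8), (20,G1,9), (21,G1,11), (21,G2,11), (21,G4,11), (23,G4,13), (26,G2,14.5), (26,G3,14.5), (27,G2,16)
Step 2: Sum ranks within each group.
R_1 = 26.5 (n_1 = 5)
R_2 = 50 (n_2 = 5)
R_3 = 29 (n_3 = 3)
R_4 = 30.5 (n_4 = 3)
Step 3: H = 12/(N(N+1)) * sum(R_i^2/n_i) - 3(N+1)
     = 12/(16*17) * (26.5^2/5 + 50^2/5 + 29^2/3 + 30.5^2/3) - 3*17
     = 0.044118 * 1230.87 - 51
     = 3.302941.
Step 4: Ties present; correction factor C = 1 - 42/(16^3 - 16) = 0.989706. Corrected H = 3.302941 / 0.989706 = 3.337296.
Step 5: Under H0, H ~ chi^2(3); p-value = 0.342485.
Step 6: alpha = 0.05. fail to reject H0.

H = 3.3373, df = 3, p = 0.342485, fail to reject H0.


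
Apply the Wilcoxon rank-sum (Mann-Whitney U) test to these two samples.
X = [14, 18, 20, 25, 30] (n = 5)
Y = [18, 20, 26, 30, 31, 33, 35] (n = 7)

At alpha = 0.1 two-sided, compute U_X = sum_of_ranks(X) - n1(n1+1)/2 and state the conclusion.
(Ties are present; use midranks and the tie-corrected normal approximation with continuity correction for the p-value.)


Step 1: Combine and sort all 12 observations; assign midranks.
sorted (value, group): (14,X), (18,X), (18,Y), (20,X), (20,Y), (25,X), (26,Y), (30,X), (30,Y), (31,Y), (33,Y), (35,Y)
ranks: 14->1, 18->2.5, 18->2.5, 20->4.5, 20->4.5, 25->6, 26->7, 30->8.5, 30->8.5, 31->10, 33->11, 35->12
Step 2: Rank sum for X: R1 = 1 + 2.5 + 4.5 + 6 + 8.5 = 22.5.
Step 3: U_X = R1 - n1(n1+1)/2 = 22.5 - 5*6/2 = 22.5 - 15 = 7.5.
       U_Y = n1*n2 - U_X = 35 - 7.5 = 27.5.
Step 4: Ties are present, so use the tie-corrected normal approximation (with continuity correction) for the p-value.
Step 5: p-value = 0.120913; compare to alpha = 0.1. fail to reject H0.

U_X = 7.5, p = 0.120913, fail to reject H0 at alpha = 0.1.


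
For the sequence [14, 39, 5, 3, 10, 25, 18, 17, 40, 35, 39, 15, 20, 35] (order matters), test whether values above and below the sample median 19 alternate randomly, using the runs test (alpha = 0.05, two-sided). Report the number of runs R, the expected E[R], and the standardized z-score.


Step 1: Compute median = 19; label A = above, B = below.
Labels in order: BABBBABBAAABAA  (n_A = 7, n_B = 7)
Step 2: Count runs R = 8.
Step 3: Under H0 (random ordering), E[R] = 2*n_A*n_B/(n_A+n_B) + 1 = 2*7*7/14 + 1 = 8.0000.
        Var[R] = 2*n_A*n_B*(2*n_A*n_B - n_A - n_B) / ((n_A+n_B)^2 * (n_A+n_B-1)) = 8232/2548 = 3.2308.
        SD[R] = 1.7974.
Step 4: R = E[R], so z = 0 with no continuity correction.
Step 5: Two-sided p-value via normal approximation = 2*(1 - Phi(|z|)) = 1.000000.
Step 6: alpha = 0.05. fail to reject H0.

R = 8, z = 0.0000, p = 1.000000, fail to reject H0.


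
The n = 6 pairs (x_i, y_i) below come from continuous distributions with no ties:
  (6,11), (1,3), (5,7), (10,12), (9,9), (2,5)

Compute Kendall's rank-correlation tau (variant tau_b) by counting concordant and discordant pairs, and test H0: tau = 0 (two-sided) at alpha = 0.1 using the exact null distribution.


Step 1: Enumerate the 15 unordered pairs (i,j) with i<j and classify each by sign(x_j-x_i) * sign(y_j-y_i).
  (1,2):dx=-5,dy=-8->C; (1,3):dx=-1,dy=-4->C; (1,4):dx=+4,dy=+1->C; (1,5):dx=+3,dy=-2->D
  (1,6):dx=-4,dy=-6->C; (2,3):dx=+4,dy=+4->C; (2,4):dx=+9,dy=+9->C; (2,5):dx=+8,dy=+6->C
  (2,6):dx=+1,dy=+2->C; (3,4):dx=+5,dy=+5->C; (3,5):dx=+4,dy=+2->C; (3,6):dx=-3,dy=-2->C
  (4,5):dx=-1,dy=-3->C; (4,6):dx=-8,dy=-7->C; (5,6):dx=-7,dy=-4->C
Step 2: C = 14, D = 1, total pairs = 15.
Step 3: tau = (C - D)/(n(n-1)/2) = (14 - 1)/15 = 0.866667.
Step 4: Exact two-sided p-value (enumerate n! = 720 permutations of y under H0): p = 0.016667.
Step 5: alpha = 0.1. reject H0.

tau_b = 0.8667 (C=14, D=1), p = 0.016667, reject H0.


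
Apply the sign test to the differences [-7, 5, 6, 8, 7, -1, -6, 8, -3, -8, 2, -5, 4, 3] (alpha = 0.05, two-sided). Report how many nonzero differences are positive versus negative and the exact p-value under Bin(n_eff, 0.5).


Step 1: Discard zero differences. Original n = 14; n_eff = number of nonzero differences = 14.
Nonzero differences (with sign): -7, +5, +6, +8, +7, -1, -6, +8, -3, -8, +2, -5, +4, +3
Step 2: Count signs: positive = 8, negative = 6.
Step 3: Under H0: P(positive) = 0.5, so the number of positives S ~ Bin(14, 0.5).
Step 4: Two-sided exact p-value = sum of Bin(14,0.5) probabilities at or below the observed probability = 0.790527.
Step 5: alpha = 0.05. fail to reject H0.

n_eff = 14, pos = 8, neg = 6, p = 0.790527, fail to reject H0.


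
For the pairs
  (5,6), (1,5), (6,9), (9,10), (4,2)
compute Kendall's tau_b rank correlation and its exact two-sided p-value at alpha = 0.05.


Step 1: Enumerate the 10 unordered pairs (i,j) with i<j and classify each by sign(x_j-x_i) * sign(y_j-y_i).
  (1,2):dx=-4,dy=-1->C; (1,3):dx=+1,dy=+3->C; (1,4):dx=+4,dy=+4->C; (1,5):dx=-1,dy=-4->C
  (2,3):dx=+5,dy=+4->C; (2,4):dx=+8,dy=+5->C; (2,5):dx=+3,dy=-3->D; (3,4):dx=+3,dy=+1->C
  (3,5):dx=-2,dy=-7->C; (4,5):dx=-5,dy=-8->C
Step 2: C = 9, D = 1, total pairs = 10.
Step 3: tau = (C - D)/(n(n-1)/2) = (9 - 1)/10 = 0.800000.
Step 4: Exact two-sided p-value (enumerate n! = 120 permutations of y under H0): p = 0.083333.
Step 5: alpha = 0.05. fail to reject H0.

tau_b = 0.8000 (C=9, D=1), p = 0.083333, fail to reject H0.


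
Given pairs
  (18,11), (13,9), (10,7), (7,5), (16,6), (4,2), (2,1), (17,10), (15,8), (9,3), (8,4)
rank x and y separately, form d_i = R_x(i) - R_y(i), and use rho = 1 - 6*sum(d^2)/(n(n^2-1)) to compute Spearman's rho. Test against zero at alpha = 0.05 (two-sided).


Step 1: Rank x and y separately (midranks; no ties here).
rank(x): 18->11, 13->7, 10->6, 7->3, 16->9, 4->2, 2->1, 17->10, 15->8, 9->5, 8->4
rank(y): 11->11, 9->9, 7->7, 5->5, 6->6, 2->2, 1->1, 10->10, 8->8, 3->3, 4->4
Step 2: d_i = R_x(i) - R_y(i); compute d_i^2.
  (11-11)^2=0, (7-9)^2=4, (6-7)^2=1, (3-5)^2=4, (9-6)^2=9, (2-2)^2=0, (1-1)^2=0, (10-10)^2=0, (8-8)^2=0, (5-3)^2=4, (4-4)^2=0
sum(d^2) = 22.
Step 3: rho = 1 - 6*22 / (11*(11^2 - 1)) = 1 - 132/1320 = 0.900000.
Step 4: Under H0, t = rho * sqrt((n-2)/(1-rho^2)) = 6.1942 ~ t(9).
Step 5: Two-sided p-value from the t-distribution with 9 df = 0.000160.
Step 6: alpha = 0.05. reject H0.

rho = 0.9000, p = 0.000160, reject H0 at alpha = 0.05.


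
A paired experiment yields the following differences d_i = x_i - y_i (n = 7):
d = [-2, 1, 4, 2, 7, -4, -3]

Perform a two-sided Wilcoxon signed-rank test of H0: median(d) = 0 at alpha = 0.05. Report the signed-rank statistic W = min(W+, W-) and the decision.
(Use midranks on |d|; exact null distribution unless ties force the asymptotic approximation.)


Step 1: Drop any zero differences (none here) and take |d_i|.
|d| = [2, 1, 4, 2, 7, 4, 3]
Step 2: Midrank |d_i| (ties get averaged ranks).
ranks: |2|->2.5, |1|->1, |4|->5.5, |2|->2.5, |7|->7, |4|->5.5, |3|->4
Step 3: Attach original signs; sum ranks with positive sign and with negative sign.
W+ = 1 + 5.5 + 2.5 + 7 = 16
W- = 2.5 + 5.5 + 4 = 12
(Check: W+ + W- = 28 should equal n(n+1)/2 = 28.)
Step 4: Test statistic W = min(W+, W-) = 12.
Step 5: Ties in |d|, so use the tie-corrected normal approximation.
        E[W] = n(n+1)/4 = 7*8/4 = 14.
        Tie groups: |d|=2 (t=2), |d|=4 (t=2); sum(t^3 - t) = 12.
        Var[W] = n(n+1)(2n+1)/24 - sum(t^3-t)/48 = 840/24 - 12/48 = 34.75.
        z = (W - E[W]) / sqrt(Var[W]) = (12 - 14) / 5.8949 = -0.3393.
        Two-sided p = 2*Phi(z) = 0.734402.
Step 6: alpha = 0.05. fail to reject H0.

W+ = 16, W- = 12, W = min = 12, p = 0.734402, fail to reject H0.


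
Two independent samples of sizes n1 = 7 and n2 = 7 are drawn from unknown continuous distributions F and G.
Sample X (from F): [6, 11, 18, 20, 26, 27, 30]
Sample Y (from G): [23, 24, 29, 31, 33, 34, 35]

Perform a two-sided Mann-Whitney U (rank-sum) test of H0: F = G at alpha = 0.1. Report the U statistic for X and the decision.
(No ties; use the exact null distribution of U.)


Step 1: Combine and sort all 14 observations; assign midranks.
sorted (value, group): (6,X), (11,X), (18,X), (20,X), (23,Y), (24,Y), (26,X), (27,X), (29,Y), (30,X), (31,Y), (33,Y), (34,Y), (35,Y)
ranks: 6->1, 11->2, 18->3, 20->4, 23->5, 24->6, 26->7, 27->8, 29->9, 30->10, 31->11, 33->12, 34->13, 35->14
Step 2: Rank sum for X: R1 = 1 + 2 + 3 + 4 + 7 + 8 + 10 = 35.
Step 3: U_X = R1 - n1(n1+1)/2 = 35 - 7*8/2 = 35 - 28 = 7.
       U_Y = n1*n2 - U_X = 49 - 7 = 42.
Step 4: No ties, so the exact null distribution of U (based on enumerating the C(14,7) = 3432 equally likely rank assignments) gives the two-sided p-value.
Step 5: p-value = 0.026224; compare to alpha = 0.1. reject H0.

U_X = 7, p = 0.026224, reject H0 at alpha = 0.1.


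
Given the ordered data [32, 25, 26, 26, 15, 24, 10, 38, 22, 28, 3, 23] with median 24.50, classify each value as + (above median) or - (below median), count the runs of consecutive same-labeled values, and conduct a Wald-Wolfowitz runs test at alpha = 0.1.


Step 1: Compute median = 24.50; label A = above, B = below.
Labels in order: AAAABBBABABB  (n_A = 6, n_B = 6)
Step 2: Count runs R = 6.
Step 3: Under H0 (random ordering), E[R] = 2*n_A*n_B/(n_A+n_B) + 1 = 2*6*6/12 + 1 = 7.0000.
        Var[R] = 2*n_A*n_B*(2*n_A*n_B - n_A - n_B) / ((n_A+n_B)^2 * (n_A+n_B-1)) = 4320/1584 = 2.7273.
        SD[R] = 1.6514.
Step 4: Continuity-corrected z = (R + 0.5 - E[R]) / SD[R] = (6 + 0.5 - 7.0000) / 1.6514 = -0.3028.
Step 5: Two-sided p-value via normal approximation = 2*(1 - Phi(|z|)) = 0.762069.
Step 6: alpha = 0.1. fail to reject H0.

R = 6, z = -0.3028, p = 0.762069, fail to reject H0.


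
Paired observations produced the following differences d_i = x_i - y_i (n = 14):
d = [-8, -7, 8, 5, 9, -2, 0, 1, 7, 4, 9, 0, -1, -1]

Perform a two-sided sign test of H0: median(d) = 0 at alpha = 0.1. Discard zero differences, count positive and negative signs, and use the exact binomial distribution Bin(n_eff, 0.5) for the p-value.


Step 1: Discard zero differences. Original n = 14; n_eff = number of nonzero differences = 12.
Nonzero differences (with sign): -8, -7, +8, +5, +9, -2, +1, +7, +4, +9, -1, -1
Step 2: Count signs: positive = 7, negative = 5.
Step 3: Under H0: P(positive) = 0.5, so the number of positives S ~ Bin(12, 0.5).
Step 4: Two-sided exact p-value = sum of Bin(12,0.5) probabilities at or below the observed probability = 0.774414.
Step 5: alpha = 0.1. fail to reject H0.

n_eff = 12, pos = 7, neg = 5, p = 0.774414, fail to reject H0.


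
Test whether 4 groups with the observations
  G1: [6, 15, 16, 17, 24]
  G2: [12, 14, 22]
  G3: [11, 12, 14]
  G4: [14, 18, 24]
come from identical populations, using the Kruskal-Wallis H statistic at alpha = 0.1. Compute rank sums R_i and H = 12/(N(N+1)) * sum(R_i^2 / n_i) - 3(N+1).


Step 1: Combine all N = 14 observations and assign midranks.
sorted (value, group, rank): (6,G1,1), (11,G3,2), (12,G2,3.5), (12,G3,3.5), (14,G2,6), (14,G3,6), (14,G4,6), (15,G1,8), (16,G1,9), (17,G1,10), (18,G4,11), (22,G2,12), (24,G1,13.5), (24,G4,13.5)
Step 2: Sum ranks within each group.
R_1 = 41.5 (n_1 = 5)
R_2 = 21.5 (n_2 = 3)
R_3 = 11.5 (n_3 = 3)
R_4 = 30.5 (n_4 = 3)
Step 3: H = 12/(N(N+1)) * sum(R_i^2/n_i) - 3(N+1)
     = 12/(14*15) * (41.5^2/5 + 21.5^2/3 + 11.5^2/3 + 30.5^2/3) - 3*15
     = 0.057143 * 852.7 - 45
     = 3.725714.
Step 4: Ties present; correction factor C = 1 - 36/(14^3 - 14) = 0.986813. Corrected H = 3.725714 / 0.986813 = 3.775501.
Step 5: Under H0, H ~ chi^2(3); p-value = 0.286749.
Step 6: alpha = 0.1. fail to reject H0.

H = 3.7755, df = 3, p = 0.286749, fail to reject H0.


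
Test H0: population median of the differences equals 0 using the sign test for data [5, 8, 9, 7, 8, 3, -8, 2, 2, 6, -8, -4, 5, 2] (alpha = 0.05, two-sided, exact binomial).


Step 1: Discard zero differences. Original n = 14; n_eff = number of nonzero differences = 14.
Nonzero differences (with sign): +5, +8, +9, +7, +8, +3, -8, +2, +2, +6, -8, -4, +5, +2
Step 2: Count signs: positive = 11, negative = 3.
Step 3: Under H0: P(positive) = 0.5, so the number of positives S ~ Bin(14, 0.5).
Step 4: Two-sided exact p-value = sum of Bin(14,0.5) probabilities at or below the observed probability = 0.057373.
Step 5: alpha = 0.05. fail to reject H0.

n_eff = 14, pos = 11, neg = 3, p = 0.057373, fail to reject H0.


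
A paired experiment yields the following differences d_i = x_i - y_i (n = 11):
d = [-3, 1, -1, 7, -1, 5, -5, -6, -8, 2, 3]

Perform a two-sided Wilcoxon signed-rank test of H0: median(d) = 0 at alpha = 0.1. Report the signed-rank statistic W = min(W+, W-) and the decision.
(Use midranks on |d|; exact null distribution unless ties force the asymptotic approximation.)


Step 1: Drop any zero differences (none here) and take |d_i|.
|d| = [3, 1, 1, 7, 1, 5, 5, 6, 8, 2, 3]
Step 2: Midrank |d_i| (ties get averaged ranks).
ranks: |3|->5.5, |1|->2, |1|->2, |7|->10, |1|->2, |5|->7.5, |5|->7.5, |6|->9, |8|->11, |2|->4, |3|->5.5
Step 3: Attach original signs; sum ranks with positive sign and with negative sign.
W+ = 2 + 10 + 7.5 + 4 + 5.5 = 29
W- = 5.5 + 2 + 2 + 7.5 + 9 + 11 = 37
(Check: W+ + W- = 66 should equal n(n+1)/2 = 66.)
Step 4: Test statistic W = min(W+, W-) = 29.
Step 5: Ties in |d|, so use the tie-corrected normal approximation.
        E[W] = n(n+1)/4 = 11*12/4 = 33.
        Tie groups: |d|=1 (t=3), |d|=3 (t=2), |d|=5 (t=2); sum(t^3 - t) = 36.
        Var[W] = n(n+1)(2n+1)/24 - sum(t^3-t)/48 = 3036/24 - 36/48 = 125.75.
        z = (W - E[W]) / sqrt(Var[W]) = (29 - 33) / 11.2138 = -0.3567.
        Two-sided p = 2*Phi(z) = 0.721315.
Step 6: alpha = 0.1. fail to reject H0.

W+ = 29, W- = 37, W = min = 29, p = 0.721315, fail to reject H0.


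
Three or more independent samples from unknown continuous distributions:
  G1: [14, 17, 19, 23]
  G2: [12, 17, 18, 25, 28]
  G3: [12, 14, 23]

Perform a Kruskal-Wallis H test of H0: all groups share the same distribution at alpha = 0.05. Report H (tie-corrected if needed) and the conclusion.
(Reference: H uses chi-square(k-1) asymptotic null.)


Step 1: Combine all N = 12 observations and assign midranks.
sorted (value, group, rank): (12,G2,1.5), (12,G3,1.5), (14,G1,3.5), (14,G3,3.5), (17,G1,5.5), (17,G2,5.5), (18,G2,7), (19,G1,8), (23,G1,9.5), (23,G3,9.5), (25,G2,11), (28,G2,12)
Step 2: Sum ranks within each group.
R_1 = 26.5 (n_1 = 4)
R_2 = 37 (n_2 = 5)
R_3 = 14.5 (n_3 = 3)
Step 3: H = 12/(N(N+1)) * sum(R_i^2/n_i) - 3(N+1)
     = 12/(12*13) * (26.5^2/4 + 37^2/5 + 14.5^2/3) - 3*13
     = 0.076923 * 519.446 - 39
     = 0.957372.
Step 4: Ties present; correction factor C = 1 - 24/(12^3 - 12) = 0.986014. Corrected H = 0.957372 / 0.986014 = 0.970952.
Step 5: Under H0, H ~ chi^2(2); p-value = 0.615404.
Step 6: alpha = 0.05. fail to reject H0.

H = 0.9710, df = 2, p = 0.615404, fail to reject H0.


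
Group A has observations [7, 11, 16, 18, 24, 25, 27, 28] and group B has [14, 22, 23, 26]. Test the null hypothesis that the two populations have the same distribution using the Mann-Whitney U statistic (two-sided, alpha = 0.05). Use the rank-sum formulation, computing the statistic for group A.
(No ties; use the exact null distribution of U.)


Step 1: Combine and sort all 12 observations; assign midranks.
sorted (value, group): (7,X), (11,X), (14,Y), (16,X), (18,X), (22,Y), (23,Y), (24,X), (25,X), (26,Y), (27,X), (28,X)
ranks: 7->1, 11->2, 14->3, 16->4, 18->5, 22->6, 23->7, 24->8, 25->9, 26->10, 27->11, 28->12
Step 2: Rank sum for X: R1 = 1 + 2 + 4 + 5 + 8 + 9 + 11 + 12 = 52.
Step 3: U_X = R1 - n1(n1+1)/2 = 52 - 8*9/2 = 52 - 36 = 16.
       U_Y = n1*n2 - U_X = 32 - 16 = 16.
Step 4: No ties, so the exact null distribution of U (based on enumerating the C(12,8) = 495 equally likely rank assignments) gives the two-sided p-value.
Step 5: p-value = 1.000000; compare to alpha = 0.05. fail to reject H0.

U_X = 16, p = 1.000000, fail to reject H0 at alpha = 0.05.


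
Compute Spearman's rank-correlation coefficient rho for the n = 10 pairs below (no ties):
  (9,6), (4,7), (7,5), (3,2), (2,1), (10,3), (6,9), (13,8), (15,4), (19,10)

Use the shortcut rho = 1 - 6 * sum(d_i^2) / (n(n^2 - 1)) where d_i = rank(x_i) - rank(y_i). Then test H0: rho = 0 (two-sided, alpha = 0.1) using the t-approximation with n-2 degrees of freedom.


Step 1: Rank x and y separately (midranks; no ties here).
rank(x): 9->6, 4->3, 7->5, 3->2, 2->1, 10->7, 6->4, 13->8, 15->9, 19->10
rank(y): 6->6, 7->7, 5->5, 2->2, 1->1, 3->3, 9->9, 8->8, 4->4, 10->10
Step 2: d_i = R_x(i) - R_y(i); compute d_i^2.
  (6-6)^2=0, (3-7)^2=16, (5-5)^2=0, (2-2)^2=0, (1-1)^2=0, (7-3)^2=16, (4-9)^2=25, (8-8)^2=0, (9-4)^2=25, (10-10)^2=0
sum(d^2) = 82.
Step 3: rho = 1 - 6*82 / (10*(10^2 - 1)) = 1 - 492/990 = 0.503030.
Step 4: Under H0, t = rho * sqrt((n-2)/(1-rho^2)) = 1.6462 ~ t(8).
Step 5: Two-sided p-value from the t-distribution with 8 df = 0.138334.
Step 6: alpha = 0.1. fail to reject H0.

rho = 0.5030, p = 0.138334, fail to reject H0 at alpha = 0.1.


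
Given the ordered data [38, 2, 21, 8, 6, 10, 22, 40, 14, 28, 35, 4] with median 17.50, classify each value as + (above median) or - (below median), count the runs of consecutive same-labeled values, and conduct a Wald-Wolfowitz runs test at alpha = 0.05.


Step 1: Compute median = 17.50; label A = above, B = below.
Labels in order: ABABBBAABAAB  (n_A = 6, n_B = 6)
Step 2: Count runs R = 8.
Step 3: Under H0 (random ordering), E[R] = 2*n_A*n_B/(n_A+n_B) + 1 = 2*6*6/12 + 1 = 7.0000.
        Var[R] = 2*n_A*n_B*(2*n_A*n_B - n_A - n_B) / ((n_A+n_B)^2 * (n_A+n_B-1)) = 4320/1584 = 2.7273.
        SD[R] = 1.6514.
Step 4: Continuity-corrected z = (R - 0.5 - E[R]) / SD[R] = (8 - 0.5 - 7.0000) / 1.6514 = 0.3028.
Step 5: Two-sided p-value via normal approximation = 2*(1 - Phi(|z|)) = 0.762069.
Step 6: alpha = 0.05. fail to reject H0.

R = 8, z = 0.3028, p = 0.762069, fail to reject H0.


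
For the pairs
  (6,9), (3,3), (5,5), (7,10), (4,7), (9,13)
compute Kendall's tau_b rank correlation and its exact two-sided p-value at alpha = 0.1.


Step 1: Enumerate the 15 unordered pairs (i,j) with i<j and classify each by sign(x_j-x_i) * sign(y_j-y_i).
  (1,2):dx=-3,dy=-6->C; (1,3):dx=-1,dy=-4->C; (1,4):dx=+1,dy=+1->C; (1,5):dx=-2,dy=-2->C
  (1,6):dx=+3,dy=+4->C; (2,3):dx=+2,dy=+2->C; (2,4):dx=+4,dy=+7->C; (2,5):dx=+1,dy=+4->C
  (2,6):dx=+6,dy=+10->C; (3,4):dx=+2,dy=+5->C; (3,5):dx=-1,dy=+2->D; (3,6):dx=+4,dy=+8->C
  (4,5):dx=-3,dy=-3->C; (4,6):dx=+2,dy=+3->C; (5,6):dx=+5,dy=+6->C
Step 2: C = 14, D = 1, total pairs = 15.
Step 3: tau = (C - D)/(n(n-1)/2) = (14 - 1)/15 = 0.866667.
Step 4: Exact two-sided p-value (enumerate n! = 720 permutations of y under H0): p = 0.016667.
Step 5: alpha = 0.1. reject H0.

tau_b = 0.8667 (C=14, D=1), p = 0.016667, reject H0.


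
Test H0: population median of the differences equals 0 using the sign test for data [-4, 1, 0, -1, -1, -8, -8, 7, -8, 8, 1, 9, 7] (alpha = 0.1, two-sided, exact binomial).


Step 1: Discard zero differences. Original n = 13; n_eff = number of nonzero differences = 12.
Nonzero differences (with sign): -4, +1, -1, -1, -8, -8, +7, -8, +8, +1, +9, +7
Step 2: Count signs: positive = 6, negative = 6.
Step 3: Under H0: P(positive) = 0.5, so the number of positives S ~ Bin(12, 0.5).
Step 4: Two-sided exact p-value = sum of Bin(12,0.5) probabilities at or below the observed probability = 1.000000.
Step 5: alpha = 0.1. fail to reject H0.

n_eff = 12, pos = 6, neg = 6, p = 1.000000, fail to reject H0.


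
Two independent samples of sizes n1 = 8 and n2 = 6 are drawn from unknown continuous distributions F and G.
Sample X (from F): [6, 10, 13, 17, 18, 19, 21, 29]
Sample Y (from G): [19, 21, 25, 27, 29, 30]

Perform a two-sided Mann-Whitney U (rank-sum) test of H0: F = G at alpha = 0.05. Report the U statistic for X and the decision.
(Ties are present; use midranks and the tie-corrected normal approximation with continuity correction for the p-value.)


Step 1: Combine and sort all 14 observations; assign midranks.
sorted (value, group): (6,X), (10,X), (13,X), (17,X), (18,X), (19,X), (19,Y), (21,X), (21,Y), (25,Y), (27,Y), (29,X), (29,Y), (30,Y)
ranks: 6->1, 10->2, 13->3, 17->4, 18->5, 19->6.5, 19->6.5, 21->8.5, 21->8.5, 25->10, 27->11, 29->12.5, 29->12.5, 30->14
Step 2: Rank sum for X: R1 = 1 + 2 + 3 + 4 + 5 + 6.5 + 8.5 + 12.5 = 42.5.
Step 3: U_X = R1 - n1(n1+1)/2 = 42.5 - 8*9/2 = 42.5 - 36 = 6.5.
       U_Y = n1*n2 - U_X = 48 - 6.5 = 41.5.
Step 4: Ties are present, so use the tie-corrected normal approximation (with continuity correction) for the p-value.
Step 5: p-value = 0.027668; compare to alpha = 0.05. reject H0.

U_X = 6.5, p = 0.027668, reject H0 at alpha = 0.05.


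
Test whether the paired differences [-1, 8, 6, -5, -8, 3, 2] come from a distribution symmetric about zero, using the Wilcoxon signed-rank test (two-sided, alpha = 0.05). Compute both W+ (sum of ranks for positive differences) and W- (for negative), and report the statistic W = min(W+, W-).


Step 1: Drop any zero differences (none here) and take |d_i|.
|d| = [1, 8, 6, 5, 8, 3, 2]
Step 2: Midrank |d_i| (ties get averaged ranks).
ranks: |1|->1, |8|->6.5, |6|->5, |5|->4, |8|->6.5, |3|->3, |2|->2
Step 3: Attach original signs; sum ranks with positive sign and with negative sign.
W+ = 6.5 + 5 + 3 + 2 = 16.5
W- = 1 + 4 + 6.5 = 11.5
(Check: W+ + W- = 28 should equal n(n+1)/2 = 28.)
Step 4: Test statistic W = min(W+, W-) = 11.5.
Step 5: Ties in |d|, so use the tie-corrected normal approximation.
        E[W] = n(n+1)/4 = 7*8/4 = 14.
        Tie groups: |d|=8 (t=2); sum(t^3 - t) = 6.
        Var[W] = n(n+1)(2n+1)/24 - sum(t^3-t)/48 = 840/24 - 6/48 = 34.875.
        z = (W - E[W]) / sqrt(Var[W]) = (11.5 - 14) / 5.9055 = -0.4233.
        Two-sided p = 2*Phi(z) = 0.672052.
Step 6: alpha = 0.05. fail to reject H0.

W+ = 16.5, W- = 11.5, W = min = 11.5, p = 0.672052, fail to reject H0.


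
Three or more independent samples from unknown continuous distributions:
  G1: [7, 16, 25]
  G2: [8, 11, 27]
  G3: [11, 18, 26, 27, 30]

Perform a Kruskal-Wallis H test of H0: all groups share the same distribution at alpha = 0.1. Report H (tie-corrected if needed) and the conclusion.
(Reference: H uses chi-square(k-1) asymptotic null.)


Step 1: Combine all N = 11 observations and assign midranks.
sorted (value, group, rank): (7,G1,1), (8,G2,2), (11,G2,3.5), (11,G3,3.5), (16,G1,5), (18,G3,6), (25,G1,7), (26,G3,8), (27,G2,9.5), (27,G3,9.5), (30,G3,11)
Step 2: Sum ranks within each group.
R_1 = 13 (n_1 = 3)
R_2 = 15 (n_2 = 3)
R_3 = 38 (n_3 = 5)
Step 3: H = 12/(N(N+1)) * sum(R_i^2/n_i) - 3(N+1)
     = 12/(11*12) * (13^2/3 + 15^2/3 + 38^2/5) - 3*12
     = 0.090909 * 420.133 - 36
     = 2.193939.
Step 4: Ties present; correction factor C = 1 - 12/(11^3 - 11) = 0.990909. Corrected H = 2.193939 / 0.990909 = 2.214067.
Step 5: Under H0, H ~ chi^2(2); p-value = 0.330538.
Step 6: alpha = 0.1. fail to reject H0.

H = 2.2141, df = 2, p = 0.330538, fail to reject H0.


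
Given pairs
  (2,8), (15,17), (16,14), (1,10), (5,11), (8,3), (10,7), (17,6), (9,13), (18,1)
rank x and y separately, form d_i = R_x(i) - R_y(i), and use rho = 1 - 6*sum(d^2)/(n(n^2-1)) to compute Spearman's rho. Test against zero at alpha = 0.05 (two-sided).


Step 1: Rank x and y separately (midranks; no ties here).
rank(x): 2->2, 15->7, 16->8, 1->1, 5->3, 8->4, 10->6, 17->9, 9->5, 18->10
rank(y): 8->5, 17->10, 14->9, 10->6, 11->7, 3->2, 7->4, 6->3, 13->8, 1->1
Step 2: d_i = R_x(i) - R_y(i); compute d_i^2.
  (2-5)^2=9, (7-10)^2=9, (8-9)^2=1, (1-6)^2=25, (3-7)^2=16, (4-2)^2=4, (6-4)^2=4, (9-3)^2=36, (5-8)^2=9, (10-1)^2=81
sum(d^2) = 194.
Step 3: rho = 1 - 6*194 / (10*(10^2 - 1)) = 1 - 1164/990 = -0.175758.
Step 4: Under H0, t = rho * sqrt((n-2)/(1-rho^2)) = -0.5050 ~ t(8).
Step 5: Two-sided p-value from the t-distribution with 8 df = 0.627188.
Step 6: alpha = 0.05. fail to reject H0.

rho = -0.1758, p = 0.627188, fail to reject H0 at alpha = 0.05.


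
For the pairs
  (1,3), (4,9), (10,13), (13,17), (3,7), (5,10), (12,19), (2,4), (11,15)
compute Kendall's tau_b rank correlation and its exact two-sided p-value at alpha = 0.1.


Step 1: Enumerate the 36 unordered pairs (i,j) with i<j and classify each by sign(x_j-x_i) * sign(y_j-y_i).
  (1,2):dx=+3,dy=+6->C; (1,3):dx=+9,dy=+10->C; (1,4):dx=+12,dy=+14->C; (1,5):dx=+2,dy=+4->C
  (1,6):dx=+4,dy=+7->C; (1,7):dx=+11,dy=+16->C; (1,8):dx=+1,dy=+1->C; (1,9):dx=+10,dy=+12->C
  (2,3):dx=+6,dy=+4->C; (2,4):dx=+9,dy=+8->C; (2,5):dx=-1,dy=-2->C; (2,6):dx=+1,dy=+1->C
  (2,7):dx=+8,dy=+10->C; (2,8):dx=-2,dy=-5->C; (2,9):dx=+7,dy=+6->C; (3,4):dx=+3,dy=+4->C
  (3,5):dx=-7,dy=-6->C; (3,6):dx=-5,dy=-3->C; (3,7):dx=+2,dy=+6->C; (3,8):dx=-8,dy=-9->C
  (3,9):dx=+1,dy=+2->C; (4,5):dx=-10,dy=-10->C; (4,6):dx=-8,dy=-7->C; (4,7):dx=-1,dy=+2->D
  (4,8):dx=-11,dy=-13->C; (4,9):dx=-2,dy=-2->C; (5,6):dx=+2,dy=+3->C; (5,7):dx=+9,dy=+12->C
  (5,8):dx=-1,dy=-3->C; (5,9):dx=+8,dy=+8->C; (6,7):dx=+7,dy=+9->C; (6,8):dx=-3,dy=-6->C
  (6,9):dx=+6,dy=+5->C; (7,8):dx=-10,dy=-15->C; (7,9):dx=-1,dy=-4->C; (8,9):dx=+9,dy=+11->C
Step 2: C = 35, D = 1, total pairs = 36.
Step 3: tau = (C - D)/(n(n-1)/2) = (35 - 1)/36 = 0.944444.
Step 4: Exact two-sided p-value (enumerate n! = 362880 permutations of y under H0): p = 0.000050.
Step 5: alpha = 0.1. reject H0.

tau_b = 0.9444 (C=35, D=1), p = 0.000050, reject H0.


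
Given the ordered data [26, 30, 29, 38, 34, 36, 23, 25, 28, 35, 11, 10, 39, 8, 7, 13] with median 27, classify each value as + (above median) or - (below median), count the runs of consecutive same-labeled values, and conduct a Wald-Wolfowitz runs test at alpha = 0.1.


Step 1: Compute median = 27; label A = above, B = below.
Labels in order: BAAAAABBAABBABBB  (n_A = 8, n_B = 8)
Step 2: Count runs R = 7.
Step 3: Under H0 (random ordering), E[R] = 2*n_A*n_B/(n_A+n_B) + 1 = 2*8*8/16 + 1 = 9.0000.
        Var[R] = 2*n_A*n_B*(2*n_A*n_B - n_A - n_B) / ((n_A+n_B)^2 * (n_A+n_B-1)) = 14336/3840 = 3.7333.
        SD[R] = 1.9322.
Step 4: Continuity-corrected z = (R + 0.5 - E[R]) / SD[R] = (7 + 0.5 - 9.0000) / 1.9322 = -0.7763.
Step 5: Two-sided p-value via normal approximation = 2*(1 - Phi(|z|)) = 0.437558.
Step 6: alpha = 0.1. fail to reject H0.

R = 7, z = -0.7763, p = 0.437558, fail to reject H0.


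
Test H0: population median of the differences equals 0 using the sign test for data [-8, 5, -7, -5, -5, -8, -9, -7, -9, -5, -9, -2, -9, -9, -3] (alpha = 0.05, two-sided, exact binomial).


Step 1: Discard zero differences. Original n = 15; n_eff = number of nonzero differences = 15.
Nonzero differences (with sign): -8, +5, -7, -5, -5, -8, -9, -7, -9, -5, -9, -2, -9, -9, -3
Step 2: Count signs: positive = 1, negative = 14.
Step 3: Under H0: P(positive) = 0.5, so the number of positives S ~ Bin(15, 0.5).
Step 4: Two-sided exact p-value = sum of Bin(15,0.5) probabilities at or below the observed probability = 0.000977.
Step 5: alpha = 0.05. reject H0.

n_eff = 15, pos = 1, neg = 14, p = 0.000977, reject H0.


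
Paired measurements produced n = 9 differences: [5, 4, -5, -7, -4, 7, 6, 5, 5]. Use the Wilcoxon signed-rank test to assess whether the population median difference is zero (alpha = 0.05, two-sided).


Step 1: Drop any zero differences (none here) and take |d_i|.
|d| = [5, 4, 5, 7, 4, 7, 6, 5, 5]
Step 2: Midrank |d_i| (ties get averaged ranks).
ranks: |5|->4.5, |4|->1.5, |5|->4.5, |7|->8.5, |4|->1.5, |7|->8.5, |6|->7, |5|->4.5, |5|->4.5
Step 3: Attach original signs; sum ranks with positive sign and with negative sign.
W+ = 4.5 + 1.5 + 8.5 + 7 + 4.5 + 4.5 = 30.5
W- = 4.5 + 8.5 + 1.5 = 14.5
(Check: W+ + W- = 45 should equal n(n+1)/2 = 45.)
Step 4: Test statistic W = min(W+, W-) = 14.5.
Step 5: Ties in |d|, so use the tie-corrected normal approximation.
        E[W] = n(n+1)/4 = 9*10/4 = 22.5.
        Tie groups: |d|=4 (t=2), |d|=5 (t=4), |d|=7 (t=2); sum(t^3 - t) = 72.
        Var[W] = n(n+1)(2n+1)/24 - sum(t^3-t)/48 = 1710/24 - 72/48 = 69.75.
        z = (W - E[W]) / sqrt(Var[W]) = (14.5 - 22.5) / 8.3516 = -0.9579.
        Two-sided p = 2*Phi(z) = 0.338116.
Step 6: alpha = 0.05. fail to reject H0.

W+ = 30.5, W- = 14.5, W = min = 14.5, p = 0.338116, fail to reject H0.
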